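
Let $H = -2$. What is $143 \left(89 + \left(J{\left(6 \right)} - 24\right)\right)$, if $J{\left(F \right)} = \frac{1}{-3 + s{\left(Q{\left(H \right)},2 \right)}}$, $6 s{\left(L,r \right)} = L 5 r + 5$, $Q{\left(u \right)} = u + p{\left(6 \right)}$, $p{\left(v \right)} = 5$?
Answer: $\frac{158873}{17} \approx 9345.5$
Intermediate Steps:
$Q{\left(u \right)} = 5 + u$ ($Q{\left(u \right)} = u + 5 = 5 + u$)
$s{\left(L,r \right)} = \frac{5}{6} + \frac{5 L r}{6}$ ($s{\left(L,r \right)} = \frac{L 5 r + 5}{6} = \frac{5 L r + 5}{6} = \frac{5 + 5 L r}{6} = \frac{5}{6} + \frac{5 L r}{6}$)
$J{\left(F \right)} = \frac{6}{17}$ ($J{\left(F \right)} = \frac{1}{-3 + \left(\frac{5}{6} + \frac{5}{6} \left(5 - 2\right) 2\right)} = \frac{1}{-3 + \left(\frac{5}{6} + \frac{5}{6} \cdot 3 \cdot 2\right)} = \frac{1}{-3 + \left(\frac{5}{6} + 5\right)} = \frac{1}{-3 + \frac{35}{6}} = \frac{1}{\frac{17}{6}} = \frac{6}{17}$)
$143 \left(89 + \left(J{\left(6 \right)} - 24\right)\right) = 143 \left(89 + \left(\frac{6}{17} - 24\right)\right) = 143 \left(89 - \frac{402}{17}\right) = 143 \cdot \frac{1111}{17} = \frac{158873}{17}$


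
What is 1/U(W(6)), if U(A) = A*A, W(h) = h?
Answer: 1/36 ≈ 0.027778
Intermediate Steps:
U(A) = A**2
1/U(W(6)) = 1/(6**2) = 1/36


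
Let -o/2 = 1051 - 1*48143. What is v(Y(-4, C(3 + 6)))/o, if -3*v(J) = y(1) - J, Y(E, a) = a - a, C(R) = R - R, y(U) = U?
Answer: -1/282552 ≈ -3.5392e-6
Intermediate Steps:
C(R) = 0
Y(E, a) = 0
o = 94184 (o = -2*(1051 - 1*48143) = -2*(1051 - 48143) = -2*(-47092) = 94184)
v(J) = -⅓ + J/3 (v(J) = -(1 - J)/3 = -⅓ + J/3)
v(Y(-4, C(3 + 6)))/o = (-⅓ + (⅓)*0)/94184 = (-⅓ + 0)*(1/94184) = -⅓*1/94184 = -1/282552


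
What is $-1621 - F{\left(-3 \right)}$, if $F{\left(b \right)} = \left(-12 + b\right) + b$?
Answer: $-1603$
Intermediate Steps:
$F{\left(b \right)} = -12 + 2 b$
$-1621 - F{\left(-3 \right)} = -1621 - \left(-12 + 2 \left(-3\right)\right) = -1621 - \left(-12 - 6\right) = -1621 - -18 = -1621 + 18 = -1603$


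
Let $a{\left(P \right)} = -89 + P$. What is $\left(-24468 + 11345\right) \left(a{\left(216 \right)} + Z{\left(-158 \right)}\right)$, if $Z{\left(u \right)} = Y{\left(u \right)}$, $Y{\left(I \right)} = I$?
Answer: $406813$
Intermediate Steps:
$Z{\left(u \right)} = u$
$\left(-24468 + 11345\right) \left(a{\left(216 \right)} + Z{\left(-158 \right)}\right) = \left(-24468 + 11345\right) \left(\left(-89 + 216\right) - 158\right) = - 13123 \left(127 - 158\right) = \left(-13123\right) \left(-31\right) = 406813$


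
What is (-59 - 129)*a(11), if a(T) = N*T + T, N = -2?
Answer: 2068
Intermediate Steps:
a(T) = -T (a(T) = -2*T + T = -T)
(-59 - 129)*a(11) = (-59 - 129)*(-1*11) = -188*(-11) = 2068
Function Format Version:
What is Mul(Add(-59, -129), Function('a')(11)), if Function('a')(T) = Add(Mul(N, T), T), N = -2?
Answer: 2068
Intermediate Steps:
Function('a')(T) = Mul(-1, T) (Function('a')(T) = Add(Mul(-2, T), T) = Mul(-1, T))
Mul(Add(-59, -129), Function('a')(11)) = Mul(Add(-59, -129), Mul(-1, 11)) = Mul(-188, -11) = 2068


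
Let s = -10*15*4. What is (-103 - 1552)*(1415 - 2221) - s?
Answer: 1334530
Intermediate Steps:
s = -600 (s = -150*4 = -600)
(-103 - 1552)*(1415 - 2221) - s = (-103 - 1552)*(1415 - 2221) - 1*(-600) = -1655*(-806) + 600 = 1333930 + 600 = 1334530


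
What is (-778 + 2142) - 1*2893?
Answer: -1529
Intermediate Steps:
(-778 + 2142) - 1*2893 = 1364 - 2893 = -1529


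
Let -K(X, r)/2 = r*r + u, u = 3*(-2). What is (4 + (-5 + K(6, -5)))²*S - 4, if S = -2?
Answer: -3046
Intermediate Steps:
u = -6
K(X, r) = 12 - 2*r² (K(X, r) = -2*(r*r - 6) = -2*(r² - 6) = -2*(-6 + r²) = 12 - 2*r²)
(4 + (-5 + K(6, -5)))²*S - 4 = (4 + (-5 + (12 - 2*(-5)²)))²*(-2) - 4 = (4 + (-5 + (12 - 2*25)))²*(-2) - 4 = (4 + (-5 + (12 - 50)))²*(-2) - 4 = (4 + (-5 - 38))²*(-2) - 4 = (4 - 43)²*(-2) - 4 = (-39)²*(-2) - 4 = 1521*(-2) - 4 = -3042 - 4 = -3046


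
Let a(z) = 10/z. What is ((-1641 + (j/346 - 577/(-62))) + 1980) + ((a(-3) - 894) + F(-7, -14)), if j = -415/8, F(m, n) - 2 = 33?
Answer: -132361451/257424 ≈ -514.18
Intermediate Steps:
F(m, n) = 35 (F(m, n) = 2 + 33 = 35)
j = -415/8 (j = -415*⅛ = -415/8 ≈ -51.875)
((-1641 + (j/346 - 577/(-62))) + 1980) + ((a(-3) - 894) + F(-7, -14)) = ((-1641 + (-415/8/346 - 577/(-62))) + 1980) + ((10/(-3) - 894) + 35) = ((-1641 + (-415/8*1/346 - 577*(-1/62))) + 1980) + ((10*(-⅓) - 894) + 35) = ((-1641 + (-415/2768 + 577/62)) + 1980) + ((-10/3 - 894) + 35) = ((-1641 + 785703/85808) + 1980) + (-2692/3 + 35) = (-140025225/85808 + 1980) - 2587/3 = 29874615/85808 - 2587/3 = -132361451/257424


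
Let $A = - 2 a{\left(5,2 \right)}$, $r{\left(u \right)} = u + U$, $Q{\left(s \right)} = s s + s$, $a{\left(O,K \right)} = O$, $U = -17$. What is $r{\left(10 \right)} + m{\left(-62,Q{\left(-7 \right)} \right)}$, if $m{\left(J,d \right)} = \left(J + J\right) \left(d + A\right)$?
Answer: $-3975$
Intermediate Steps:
$Q{\left(s \right)} = s + s^{2}$ ($Q{\left(s \right)} = s^{2} + s = s + s^{2}$)
$r{\left(u \right)} = -17 + u$ ($r{\left(u \right)} = u - 17 = -17 + u$)
$A = -10$ ($A = \left(-2\right) 5 = -10$)
$m{\left(J,d \right)} = 2 J \left(-10 + d\right)$ ($m{\left(J,d \right)} = \left(J + J\right) \left(d - 10\right) = 2 J \left(-10 + d\right)$)
$r{\left(10 \right)} + m{\left(-62,Q{\left(-7 \right)} \right)} = \left(-17 + 10\right) + 2 \left(-62\right) \left(-10 - 7 \left(1 - 7\right)\right) = -7 + 2 \left(-62\right) \left(-10 - -42\right) = -7 + 2 \left(-62\right) \left(-10 + 42\right) = -7 + 2 \left(-62\right) 32 = -7 - 3968 = -3975$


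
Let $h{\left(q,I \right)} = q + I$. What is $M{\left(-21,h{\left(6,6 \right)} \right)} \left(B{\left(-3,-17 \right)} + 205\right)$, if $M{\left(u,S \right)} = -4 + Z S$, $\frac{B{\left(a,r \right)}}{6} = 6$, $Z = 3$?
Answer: $7712$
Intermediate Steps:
$B{\left(a,r \right)} = 36$ ($B{\left(a,r \right)} = 6 \cdot 6 = 36$)
$h{\left(q,I \right)} = I + q$
$M{\left(u,S \right)} = -4 + 3 S$
$M{\left(-21,h{\left(6,6 \right)} \right)} \left(B{\left(-3,-17 \right)} + 205\right) = \left(-4 + 3 \left(6 + 6\right)\right) \left(36 + 205\right) = \left(-4 + 3 \cdot 12\right) 241 = \left(-4 + 36\right) 241 = 32 \cdot 241 = 7712$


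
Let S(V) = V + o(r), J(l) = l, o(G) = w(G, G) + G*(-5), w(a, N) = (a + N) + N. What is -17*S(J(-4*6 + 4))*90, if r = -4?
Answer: 18360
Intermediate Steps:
w(a, N) = a + 2*N (w(a, N) = (N + a) + N = a + 2*N)
o(G) = -2*G (o(G) = (G + 2*G) + G*(-5) = 3*G - 5*G = -2*G)
S(V) = 8 + V (S(V) = V - 2*(-4) = V + 8 = 8 + V)
-17*S(J(-4*6 + 4))*90 = -17*(8 + (-4*6 + 4))*90 = -17*(8 + (-24 + 4))*90 = -17*(8 - 20)*90 = -17*(-12)*90 = 204*90 = 18360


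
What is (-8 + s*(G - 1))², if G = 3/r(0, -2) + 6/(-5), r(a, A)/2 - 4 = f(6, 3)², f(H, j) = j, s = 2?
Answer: 625681/4225 ≈ 148.09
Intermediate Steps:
r(a, A) = 26 (r(a, A) = 8 + 2*3² = 8 + 2*9 = 8 + 18 = 26)
G = -141/130 (G = 3/26 + 6/(-5) = 3*(1/26) + 6*(-⅕) = 3/26 - 6/5 = -141/130 ≈ -1.0846)
(-8 + s*(G - 1))² = (-8 + 2*(-141/130 - 1))² = (-8 + 2*(-271/130))² = (-8 - 271/65)² = (-791/65)² = 625681/4225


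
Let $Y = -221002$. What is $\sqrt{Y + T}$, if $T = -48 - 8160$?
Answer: $i \sqrt{229210} \approx 478.76 i$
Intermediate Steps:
$T = -8208$ ($T = -48 - 8160 = -8208$)
$\sqrt{Y + T} = \sqrt{-221002 - 8208} = \sqrt{-229210} = i \sqrt{229210}$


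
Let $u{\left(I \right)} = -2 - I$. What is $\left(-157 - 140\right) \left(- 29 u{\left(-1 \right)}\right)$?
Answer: $-8613$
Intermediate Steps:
$\left(-157 - 140\right) \left(- 29 u{\left(-1 \right)}\right) = \left(-157 - 140\right) \left(- 29 \left(-2 - -1\right)\right) = - 297 \left(- 29 \left(-2 + 1\right)\right) = - 297 \left(\left(-29\right) \left(-1\right)\right) = \left(-297\right) 29 = -8613$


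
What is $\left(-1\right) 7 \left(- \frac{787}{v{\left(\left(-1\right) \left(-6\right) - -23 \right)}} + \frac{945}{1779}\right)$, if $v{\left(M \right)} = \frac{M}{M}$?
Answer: $\frac{3264632}{593} \approx 5505.3$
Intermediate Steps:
$v{\left(M \right)} = 1$
$\left(-1\right) 7 \left(- \frac{787}{v{\left(\left(-1\right) \left(-6\right) - -23 \right)}} + \frac{945}{1779}\right) = \left(-1\right) 7 \left(- \frac{787}{1} + \frac{945}{1779}\right) = - 7 \left(\left(-787\right) 1 + 945 \cdot \frac{1}{1779}\right) = - 7 \left(-787 + \frac{315}{593}\right) = \left(-7\right) \left(- \frac{466376}{593}\right) = \frac{3264632}{593}$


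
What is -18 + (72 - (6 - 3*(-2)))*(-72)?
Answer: -4338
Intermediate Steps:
-18 + (72 - (6 - 3*(-2)))*(-72) = -18 + (72 - (6 + 6))*(-72) = -18 + (72 - 1*12)*(-72) = -18 + (72 - 12)*(-72) = -18 + 60*(-72) = -18 - 4320 = -4338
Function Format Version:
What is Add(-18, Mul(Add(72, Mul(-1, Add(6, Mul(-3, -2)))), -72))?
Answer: -4338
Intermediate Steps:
Add(-18, Mul(Add(72, Mul(-1, Add(6, Mul(-3, -2)))), -72)) = Add(-18, Mul(Add(72, Mul(-1, Add(6, 6))), -72)) = Add(-18, Mul(Add(72, Mul(-1, 12)), -72)) = Add(-18, Mul(Add(72, -12), -72)) = Add(-18, Mul(60, -72)) = Add(-18, -4320) = -4338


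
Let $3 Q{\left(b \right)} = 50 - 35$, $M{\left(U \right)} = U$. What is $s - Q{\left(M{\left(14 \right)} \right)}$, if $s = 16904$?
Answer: $16899$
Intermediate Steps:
$Q{\left(b \right)} = 5$ ($Q{\left(b \right)} = \frac{50 - 35}{3} = \frac{1}{3} \cdot 15 = 5$)
$s - Q{\left(M{\left(14 \right)} \right)} = 16904 - 5 = 16899$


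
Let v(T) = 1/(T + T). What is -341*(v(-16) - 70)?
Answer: 764181/32 ≈ 23881.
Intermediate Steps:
v(T) = 1/(2*T)
-341*(v(-16) - 70) = -341*((½)/(-16) - 70) = -341*((½)*(-1/16) - 70) = -341*(-1/32 - 70) = -341*(-2241/32) = 764181/32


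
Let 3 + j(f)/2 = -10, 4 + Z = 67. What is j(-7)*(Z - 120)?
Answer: 1482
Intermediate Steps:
Z = 63 (Z = -4 + 67 = 63)
j(f) = -26 (j(f) = -6 + 2*(-10) = -6 - 20 = -26)
j(-7)*(Z - 120) = -26*(63 - 120) = -26*(-57) = 1482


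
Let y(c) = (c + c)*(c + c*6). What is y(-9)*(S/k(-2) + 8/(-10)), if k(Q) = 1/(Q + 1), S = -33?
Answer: 182574/5 ≈ 36515.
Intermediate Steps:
y(c) = 14*c**2 (y(c) = (2*c)*(c + 6*c) = (2*c)*(7*c) = 14*c**2)
k(Q) = 1/(1 + Q)
y(-9)*(S/k(-2) + 8/(-10)) = (14*(-9)**2)*(-33/(1/(1 - 2)) + 8/(-10)) = (14*81)*(-33/(1/(-1)) + 8*(-1/10)) = 1134*(-33/(-1) - 4/5) = 1134*(-33*(-1) - 4/5) = 1134*(33 - 4/5) = 1134*(161/5) = 182574/5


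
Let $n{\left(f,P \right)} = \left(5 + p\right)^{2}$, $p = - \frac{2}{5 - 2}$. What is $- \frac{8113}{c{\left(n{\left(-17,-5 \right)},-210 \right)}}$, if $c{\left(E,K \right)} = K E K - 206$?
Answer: $- \frac{8113}{827894} \approx -0.0097996$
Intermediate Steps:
$p = - \frac{2}{3} \approx -0.66667$
$n{\left(f,P \right)} = \frac{169}{9}$ ($n{\left(f,P \right)} = \left(5 - \frac{2}{3}\right)^{2} = \left(\frac{13}{3}\right)^{2} = \frac{169}{9}$)
$c{\left(E,K \right)} = -206 + E K^{2}$ ($c{\left(E,K \right)} = E K K - 206 = E K^{2} - 206 = -206 + E K^{2}$)
$- \frac{8113}{c{\left(n{\left(-17,-5 \right)},-210 \right)}} = - \frac{8113}{-206 + \frac{169 \left(-210\right)^{2}}{9}} = - \frac{8113}{-206 + \frac{169}{9} \cdot 44100} = - \frac{8113}{-206 + 828100} = - \frac{8113}{827894}$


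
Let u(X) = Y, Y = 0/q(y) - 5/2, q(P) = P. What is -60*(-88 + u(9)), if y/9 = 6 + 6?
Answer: 5430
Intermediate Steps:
y = 108 (y = 9*(6 + 6) = 9*12 = 108)
Y = -5/2 (Y = 0/108 - 5/2 = 0*(1/108) - 5*½ = 0 - 5/2 = -5/2 ≈ -2.5000)
u(X) = -5/2
-60*(-88 + u(9)) = -60*(-88 - 5/2) = -60*(-181/2) = 5430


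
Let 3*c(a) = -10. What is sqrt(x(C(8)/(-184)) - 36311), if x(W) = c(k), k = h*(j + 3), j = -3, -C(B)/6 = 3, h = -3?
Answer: I*sqrt(326829)/3 ≈ 190.56*I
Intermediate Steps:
C(B) = -18 (C(B) = -6*3 = -18)
k = 0 (k = -3*(-3 + 3) = -3*0 = 0)
c(a) = -10/3 (c(a) = (1/3)*(-10) = -10/3)
x(W) = -10/3
sqrt(x(C(8)/(-184)) - 36311) = sqrt(-10/3 - 36311) = sqrt(-108943/3) = I*sqrt(326829)/3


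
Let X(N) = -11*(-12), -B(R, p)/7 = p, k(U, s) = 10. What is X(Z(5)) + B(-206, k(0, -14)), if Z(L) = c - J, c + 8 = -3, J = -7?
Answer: 62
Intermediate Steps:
c = -11 (c = -8 - 3 = -11)
B(R, p) = -7*p
Z(L) = -4 (Z(L) = -11 - 1*(-7) = -11 + 7 = -4)
X(N) = 132
X(Z(5)) + B(-206, k(0, -14)) = 132 - 7*10 = 132 - 70 = 62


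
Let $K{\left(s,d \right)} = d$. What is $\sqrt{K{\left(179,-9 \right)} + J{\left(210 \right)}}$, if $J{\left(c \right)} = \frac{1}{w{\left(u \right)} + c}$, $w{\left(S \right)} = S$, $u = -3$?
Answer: $\frac{7 i \sqrt{874}}{69} \approx 2.9992 i$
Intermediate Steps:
$J{\left(c \right)} = \frac{1}{-3 + c}$
$\sqrt{K{\left(179,-9 \right)} + J{\left(210 \right)}} = \sqrt{-9 + \frac{1}{-3 + 210}} = \sqrt{-9 + \frac{1}{207}} = \sqrt{- \frac{1862}{207}} = \frac{7 i \sqrt{874}}{69}$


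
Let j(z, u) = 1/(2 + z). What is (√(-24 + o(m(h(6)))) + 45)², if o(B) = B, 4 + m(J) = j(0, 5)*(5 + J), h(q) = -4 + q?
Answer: 4001/2 + 315*I*√2 ≈ 2000.5 + 445.48*I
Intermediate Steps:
m(J) = -3/2 + J/2 (m(J) = -4 + (5 + J)/(2 + 0) = -4 + (5 + J)/2 = -4 + (5/2 + J/2) = -3/2 + J/2)
(√(-24 + o(m(h(6)))) + 45)² = (√(-24 + (-3/2 + (-4 + 6)/2)) + 45)² = (√(-24 + (-3/2 + (½)*2)) + 45)² = (√(-24 + (-3/2 + 1)) + 45)² = (√(-24 - ½) + 45)² = (√(-49/2) + 45)² = (7*I*√2/2 + 45)² = (45 + 7*I*√2/2)²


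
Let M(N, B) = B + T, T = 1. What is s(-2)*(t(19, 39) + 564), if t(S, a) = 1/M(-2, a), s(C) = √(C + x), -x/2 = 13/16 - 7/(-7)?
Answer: 67683*I*√10/160 ≈ 1337.7*I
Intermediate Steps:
M(N, B) = 1 + B (M(N, B) = B + 1 = 1 + B)
x = -29/8 (x = -2*(13/16 - 7/(-7)) = -2*(13*(1/16) - 7*(-⅐)) = -2*(13/16 + 1) = -2*29/16 = -29/8 ≈ -3.6250)
s(C) = √(-29/8 + C) (s(C) = √(C - 29/8) = √(-29/8 + C))
t(S, a) = 1/(1 + a)
s(-2)*(t(19, 39) + 564) = (√(-58 + 16*(-2))/4)*(1/(1 + 39) + 564) = (√(-58 - 32)/4)*(1/40 + 564) = (√(-90)/4)*(1/40 + 564) = ((3*I*√10)/4)*(22561/40) = (3*I*√10/4)*(22561/40) = 67683*I*√10/160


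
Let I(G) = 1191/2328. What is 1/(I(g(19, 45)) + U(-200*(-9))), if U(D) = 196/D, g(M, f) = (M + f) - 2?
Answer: 174600/108337 ≈ 1.6116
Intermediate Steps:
g(M, f) = -2 + M + f
I(G) = 397/776 (I(G) = 1191*(1/2328) = 397/776)
1/(I(g(19, 45)) + U(-200*(-9))) = 1/(397/776 + 196/((-200*(-9)))) = 1/(397/776 + 196/1800) = 1/(397/776 + 196*(1/1800)) = 1/(397/776 + 49/450) = 1/(108337/174600) = 174600/108337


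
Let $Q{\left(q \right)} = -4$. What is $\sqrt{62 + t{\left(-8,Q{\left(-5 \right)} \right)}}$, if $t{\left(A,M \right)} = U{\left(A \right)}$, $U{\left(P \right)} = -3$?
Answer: $\sqrt{59} \approx 7.6811$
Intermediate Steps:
$t{\left(A,M \right)} = -3$
$\sqrt{62 + t{\left(-8,Q{\left(-5 \right)} \right)}} = \sqrt{62 - 3} = \sqrt{59}$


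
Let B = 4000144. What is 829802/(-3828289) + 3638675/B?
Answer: 10610571985587/15313707273616 ≈ 0.69288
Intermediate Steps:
829802/(-3828289) + 3638675/B = 829802/(-3828289) + 3638675/4000144 = 829802*(-1/3828289) + 3638675*(1/4000144) = -829802/3828289 + 3638675/4000144 = 10610571985587/15313707273616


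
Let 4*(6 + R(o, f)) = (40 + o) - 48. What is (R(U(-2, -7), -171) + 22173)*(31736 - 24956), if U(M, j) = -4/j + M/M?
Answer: 1051969545/7 ≈ 1.5028e+8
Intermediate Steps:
U(M, j) = 1 - 4/j (U(M, j) = -4/j + 1 = 1 - 4/j)
R(o, f) = -8 + o/4 (R(o, f) = -6 + ((40 + o) - 48)/4 = -6 + (-8 + o)/4 = -6 + (-2 + o/4) = -8 + o/4)
(R(U(-2, -7), -171) + 22173)*(31736 - 24956) = ((-8 + ((-4 - 7)/(-7))/4) + 22173)*(31736 - 24956) = ((-8 + (-⅐*(-11))/4) + 22173)*6780 = ((-8 + (¼)*(11/7)) + 22173)*6780 = ((-8 + 11/28) + 22173)*6780 = (-213/28 + 22173)*6780 = (620631/28)*6780 = 1051969545/7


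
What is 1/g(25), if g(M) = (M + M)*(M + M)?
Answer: 1/2500 ≈ 0.00040000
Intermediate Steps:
g(M) = 4*M**2 (g(M) = (2*M)*(2*M) = 4*M**2)
1/g(25) = 1/(4*25**2) = 1/(4*625) = 1/2500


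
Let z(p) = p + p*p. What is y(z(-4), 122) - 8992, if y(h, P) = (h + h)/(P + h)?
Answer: -602452/67 ≈ -8991.8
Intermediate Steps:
z(p) = p + p**2
y(h, P) = 2*h/(P + h) (y(h, P) = (2*h)/(P + h) = 2*h/(P + h))
y(z(-4), 122) - 8992 = 2*(-4*(1 - 4))/(122 - 4*(1 - 4)) - 8992 = 2*(-4*(-3))/(122 - 4*(-3)) - 8992 = 2*12/(122 + 12) - 8992 = 2*12/134 - 8992 = 2*12*(1/134) - 8992 = 12/67 - 8992 = -602452/67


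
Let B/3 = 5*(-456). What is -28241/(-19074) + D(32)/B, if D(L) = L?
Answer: 8023253/5436090 ≈ 1.4759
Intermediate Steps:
B = -6840 (B = 3*(5*(-456)) = 3*(-2280) = -6840)
-28241/(-19074) + D(32)/B = -28241/(-19074) + 32/(-6840) = -28241*(-1/19074) + 32*(-1/6840) = 28241/19074 - 4/855 = 8023253/5436090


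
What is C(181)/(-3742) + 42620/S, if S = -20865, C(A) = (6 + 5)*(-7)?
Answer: -31575487/15615366 ≈ -2.0221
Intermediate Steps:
C(A) = -77 (C(A) = 11*(-7) = -77)
C(181)/(-3742) + 42620/S = -77/(-3742) + 42620/(-20865) = -77*(-1/3742) + 42620*(-1/20865) = 77/3742 - 8524/4173 = -31575487/15615366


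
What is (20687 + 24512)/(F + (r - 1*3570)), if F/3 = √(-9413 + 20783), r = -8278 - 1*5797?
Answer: -22786753/8892677 - 19371*√11370/44463385 ≈ -2.6089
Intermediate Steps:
r = -14075 (r = -8278 - 5797 = -14075)
F = 3*√11370 (F = 3*√(-9413 + 20783) = 3*√11370 ≈ 319.89)
(20687 + 24512)/(F + (r - 1*3570)) = (20687 + 24512)/(3*√11370 + (-14075 - 1*3570)) = 45199/(3*√11370 + (-14075 - 3570)) = 45199/(3*√11370 - 17645) = 45199/(-17645 + 3*√11370)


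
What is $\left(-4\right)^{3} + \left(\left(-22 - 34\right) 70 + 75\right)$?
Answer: $-3909$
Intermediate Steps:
$\left(-4\right)^{3} + \left(\left(-22 - 34\right) 70 + 75\right) = -64 + \left(\left(-56\right) 70 + 75\right) = -64 + \left(-3920 + 75\right) = -64 - 3845 = -3909$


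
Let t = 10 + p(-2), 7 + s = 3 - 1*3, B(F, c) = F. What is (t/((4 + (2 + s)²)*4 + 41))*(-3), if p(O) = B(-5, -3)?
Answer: -15/157 ≈ -0.095541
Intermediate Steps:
s = -7 (s = -7 + (3 - 1*3) = -7 + (3 - 3) = -7 + 0 = -7)
p(O) = -5
t = 5 (t = 10 - 5 = 5)
(t/((4 + (2 + s)²)*4 + 41))*(-3) = (5/((4 + (2 - 7)²)*4 + 41))*(-3) = (5/((4 + (-5)²)*4 + 41))*(-3) = (5/((4 + 25)*4 + 41))*(-3) = (5/(29*4 + 41))*(-3) = (5/(116 + 41))*(-3) = (5/157)*(-3) = -15/157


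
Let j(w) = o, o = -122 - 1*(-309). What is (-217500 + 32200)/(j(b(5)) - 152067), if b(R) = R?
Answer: 9265/7594 ≈ 1.2200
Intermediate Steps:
o = 187 (o = -122 + 309 = 187)
j(w) = 187
(-217500 + 32200)/(j(b(5)) - 152067) = (-217500 + 32200)/(187 - 152067) = -185300/(-151880) = -185300*(-1/151880) = 9265/7594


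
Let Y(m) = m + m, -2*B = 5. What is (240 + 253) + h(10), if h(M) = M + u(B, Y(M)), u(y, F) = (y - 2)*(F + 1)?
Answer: 817/2 ≈ 408.50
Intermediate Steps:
B = -5/2 (B = -½*5 = -5/2 ≈ -2.5000)
Y(m) = 2*m
u(y, F) = (1 + F)*(-2 + y) (u(y, F) = (-2 + y)*(1 + F) = (1 + F)*(-2 + y))
h(M) = -9/2 - 8*M (h(M) = M + (-2 - 5/2 - 4*M + (2*M)*(-5/2)) = M + (-2 - 5/2 - 4*M - 5*M) = M + (-9/2 - 9*M) = -9/2 - 8*M)
(240 + 253) + h(10) = (240 + 253) + (-9/2 - 8*10) = 493 + (-9/2 - 80) = 493 - 169/2 = 817/2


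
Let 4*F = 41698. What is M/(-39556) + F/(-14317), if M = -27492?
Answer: -323251/9764194 ≈ -0.033106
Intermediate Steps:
F = 20849/2 (F = (1/4)*41698 = 20849/2 ≈ 10425.)
M/(-39556) + F/(-14317) = -27492/(-39556) + (20849/2)/(-14317) = -27492*(-1/39556) + (20849/2)*(-1/14317) = 237/341 - 20849/28634 = -323251/9764194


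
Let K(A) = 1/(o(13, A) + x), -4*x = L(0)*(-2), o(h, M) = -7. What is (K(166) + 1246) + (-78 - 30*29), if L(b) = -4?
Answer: 2681/9 ≈ 297.89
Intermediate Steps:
x = -2 (x = -(-1)*(-2) = -¼*8 = -2)
K(A) = -⅑ (K(A) = 1/(-7 - 2) = 1/(-9) = -⅑)
(K(166) + 1246) + (-78 - 30*29) = (-⅑ + 1246) + (-78 - 30*29) = 11213/9 + (-78 - 870) = 11213/9 - 948 = 2681/9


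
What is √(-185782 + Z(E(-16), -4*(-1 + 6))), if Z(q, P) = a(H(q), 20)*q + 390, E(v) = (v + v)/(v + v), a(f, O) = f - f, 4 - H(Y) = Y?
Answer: 4*I*√11587 ≈ 430.57*I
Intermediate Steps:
H(Y) = 4 - Y
a(f, O) = 0
E(v) = 1 (E(v) = (2*v)/((2*v)) = (2*v)*(1/(2*v)) = 1)
Z(q, P) = 390 (Z(q, P) = 0*q + 390 = 0 + 390 = 390)
√(-185782 + Z(E(-16), -4*(-1 + 6))) = √(-185782 + 390) = √(-185392) = 4*I*√11587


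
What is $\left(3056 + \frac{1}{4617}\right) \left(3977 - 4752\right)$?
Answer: $- \frac{10934903575}{4617} \approx -2.3684 \cdot 10^{6}$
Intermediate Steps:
$\left(3056 + \frac{1}{4617}\right) \left(3977 - 4752\right) = \left(3056 + \frac{1}{4617}\right) \left(-775\right) = \frac{14109553}{4617} \left(-775\right) = - \frac{10934903575}{4617}$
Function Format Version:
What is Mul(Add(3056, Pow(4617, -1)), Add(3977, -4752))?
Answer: Rational(-10934903575, 4617) ≈ -2.3684e+6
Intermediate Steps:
Mul(Add(3056, Pow(4617, -1)), Add(3977, -4752)) = Mul(Add(3056, Rational(1, 4617)), -775) = Mul(Rational(14109553, 4617), -775) = Rational(-10934903575, 4617)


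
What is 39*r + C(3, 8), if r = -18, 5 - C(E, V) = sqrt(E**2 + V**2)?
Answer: -697 - sqrt(73) ≈ -705.54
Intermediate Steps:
C(E, V) = 5 - sqrt(E**2 + V**2)
39*r + C(3, 8) = 39*(-18) + (5 - sqrt(3**2 + 8**2)) = -702 + (5 - sqrt(9 + 64)) = -702 + (5 - sqrt(73)) = -697 - sqrt(73)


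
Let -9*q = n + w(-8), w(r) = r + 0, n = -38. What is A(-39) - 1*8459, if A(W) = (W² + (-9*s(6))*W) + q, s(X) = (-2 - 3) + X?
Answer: -59237/9 ≈ -6581.9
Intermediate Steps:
w(r) = r
s(X) = -5 + X
q = 46/9 (q = -(-38 - 8)/9 = -⅑*(-46) = 46/9 ≈ 5.1111)
A(W) = 46/9 + W² - 9*W (A(W) = (W² + (-9*(-5 + 6))*W) + 46/9 = (W² + (-9*1)*W) + 46/9 = (W² - 9*W) + 46/9 = 46/9 + W² - 9*W)
A(-39) - 1*8459 = (46/9 + (-39)² - 9*(-39)) - 1*8459 = (46/9 + 1521 + 351) - 8459 = 16894/9 - 8459 = -59237/9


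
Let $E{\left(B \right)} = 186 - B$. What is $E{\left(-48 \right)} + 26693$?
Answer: $26927$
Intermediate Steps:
$E{\left(-48 \right)} + 26693 = \left(186 - -48\right) + 26693 = \left(186 + 48\right) + 26693 = 234 + 26693 = 26927$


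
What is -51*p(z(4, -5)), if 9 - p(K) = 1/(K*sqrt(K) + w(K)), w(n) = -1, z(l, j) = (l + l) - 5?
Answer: -11883/26 + 153*sqrt(3)/26 ≈ -446.85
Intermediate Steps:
z(l, j) = -5 + 2*l (z(l, j) = 2*l - 5 = -5 + 2*l)
p(K) = 9 - 1/(-1 + K**(3/2)) (p(K) = 9 - 1/(K*sqrt(K) - 1) = 9 - 1/(K**(3/2) - 1) = 9 - 1/(-1 + K**(3/2)))
-51*p(z(4, -5)) = -51*(-10 + 9*(-5 + 2*4)**(3/2))/(-1 + (-5 + 2*4)**(3/2)) = -51*(-10 + 9*(-5 + 8)**(3/2))/(-1 + (-5 + 8)**(3/2)) = -51*(-10 + 9*3**(3/2))/(-1 + 3**(3/2)) = -51*(-10 + 9*(3*sqrt(3)))/(-1 + 3*sqrt(3)) = -51*(-10 + 27*sqrt(3))/(-1 + 3*sqrt(3))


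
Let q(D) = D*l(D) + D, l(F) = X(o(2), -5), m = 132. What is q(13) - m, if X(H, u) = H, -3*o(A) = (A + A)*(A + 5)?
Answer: -721/3 ≈ -240.33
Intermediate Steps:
o(A) = -2*A*(5 + A)/3 (o(A) = -(A + A)*(A + 5)/3 = -2*A*(5 + A)/3)
l(F) = -28/3 (l(F) = -⅔*2*(5 + 2) = -⅔*2*7 = -28/3)
q(D) = -25*D/3 (q(D) = D*(-28/3) + D = -28*D/3 + D = -25*D/3)
q(13) - m = -25/3*13 - 1*132 = -325/3 - 132 = -721/3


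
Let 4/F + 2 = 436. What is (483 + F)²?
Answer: 10985764969/47089 ≈ 2.3330e+5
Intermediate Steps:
F = 2/217 (F = 4/(-2 + 436) = 4/434 = 4*(1/434) = 2/217 ≈ 0.0092166)
(483 + F)² = (483 + 2/217)² = (104813/217)² = 10985764969/47089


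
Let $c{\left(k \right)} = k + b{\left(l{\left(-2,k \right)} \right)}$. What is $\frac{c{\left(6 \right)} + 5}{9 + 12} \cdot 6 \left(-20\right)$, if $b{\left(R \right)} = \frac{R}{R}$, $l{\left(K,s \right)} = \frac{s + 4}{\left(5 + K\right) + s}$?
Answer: $- \frac{480}{7} \approx -68.571$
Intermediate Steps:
$l{\left(K,s \right)} = \frac{4 + s}{5 + K + s}$
$b{\left(R \right)} = 1$
$c{\left(k \right)} = 1 + k$ ($c{\left(k \right)} = k + 1 = 1 + k$)
$\frac{c{\left(6 \right)} + 5}{9 + 12} \cdot 6 \left(-20\right) = \frac{\left(1 + 6\right) + 5}{9 + 12} \cdot 6 \left(-20\right) = \frac{7 + 5}{21} \cdot 6 \left(-20\right) = 12 \cdot \frac{1}{21} \cdot 6 \left(-20\right) = \frac{4}{7} \cdot 6 \left(-20\right) = \frac{24}{7} \left(-20\right) = - \frac{480}{7}$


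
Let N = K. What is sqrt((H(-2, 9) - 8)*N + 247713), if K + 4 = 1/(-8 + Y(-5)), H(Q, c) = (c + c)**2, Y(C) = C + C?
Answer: sqrt(2217883)/3 ≈ 496.42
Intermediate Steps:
Y(C) = 2*C
H(Q, c) = 4*c**2 (H(Q, c) = (2*c)**2 = 4*c**2)
K = -73/18 (K = -4 + 1/(-8 + 2*(-5)) = -4 + 1/(-8 - 10) = -4 + 1/(-18) = -4 - 1/18 = -73/18 ≈ -4.0556)
N = -73/18 ≈ -4.0556
sqrt((H(-2, 9) - 8)*N + 247713) = sqrt((4*9**2 - 8)*(-73/18) + 247713) = sqrt((4*81 - 8)*(-73/18) + 247713) = sqrt((324 - 8)*(-73/18) + 247713) = sqrt(316*(-73/18) + 247713) = sqrt(-11534/9 + 247713) = sqrt(2217883/9) = sqrt(2217883)/3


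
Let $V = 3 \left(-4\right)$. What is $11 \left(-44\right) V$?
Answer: $5808$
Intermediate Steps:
$V = -12$
$11 \left(-44\right) V = 11 \left(-44\right) \left(-12\right) = \left(-484\right) \left(-12\right) = 5808$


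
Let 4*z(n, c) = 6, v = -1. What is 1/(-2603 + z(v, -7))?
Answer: -2/5203 ≈ -0.00038439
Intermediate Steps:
z(n, c) = 3/2 (z(n, c) = (1/4)*6 = 3/2)
1/(-2603 + z(v, -7)) = 1/(-2603 + 3/2) = 1/(-5203/2) = -2/5203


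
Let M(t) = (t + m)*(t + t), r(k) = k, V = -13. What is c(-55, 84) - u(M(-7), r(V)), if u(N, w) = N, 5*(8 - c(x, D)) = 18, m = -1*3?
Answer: -678/5 ≈ -135.60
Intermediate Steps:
m = -3
c(x, D) = 22/5 (c(x, D) = 8 - ⅕*18 = 8 - 18/5 = 22/5)
M(t) = 2*t*(-3 + t) (M(t) = (t - 3)*(t + t) = (-3 + t)*(2*t) = 2*t*(-3 + t))
c(-55, 84) - u(M(-7), r(V)) = 22/5 - 2*(-7)*(-3 - 7) = 22/5 - 2*(-7)*(-10) = 22/5 - 1*140 = 22/5 - 140 = -678/5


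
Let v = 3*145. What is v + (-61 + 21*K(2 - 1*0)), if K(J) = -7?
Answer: 227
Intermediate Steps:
v = 435
v + (-61 + 21*K(2 - 1*0)) = 435 + (-61 + 21*(-7)) = 435 + (-61 - 147) = 435 - 208 = 227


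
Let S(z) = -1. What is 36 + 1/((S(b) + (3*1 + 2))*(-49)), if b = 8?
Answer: 7055/196 ≈ 35.995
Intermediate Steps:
36 + 1/((S(b) + (3*1 + 2))*(-49)) = 36 + 1/((-1 + (3*1 + 2))*(-49)) = 36 - 1/49/(-1 + (3 + 2)) = 36 - 1/49/(-1 + 5) = 36 - 1/49/4 = 36 + (¼)*(-1/49) = 36 - 1/196 = 7055/196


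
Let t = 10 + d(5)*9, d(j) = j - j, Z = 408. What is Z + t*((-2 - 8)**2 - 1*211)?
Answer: -702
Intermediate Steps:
d(j) = 0
t = 10 (t = 10 + 0*9 = 10 + 0 = 10)
Z + t*((-2 - 8)**2 - 1*211) = 408 + 10*((-2 - 8)**2 - 1*211) = 408 + 10*((-10)**2 - 211) = 408 + 10*(100 - 211) = 408 + 10*(-111) = 408 - 1110 = -702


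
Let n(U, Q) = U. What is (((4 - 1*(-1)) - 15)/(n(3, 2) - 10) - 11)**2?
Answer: 4489/49 ≈ 91.612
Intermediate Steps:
(((4 - 1*(-1)) - 15)/(n(3, 2) - 10) - 11)**2 = (((4 - 1*(-1)) - 15)/(3 - 10) - 11)**2 = (((4 + 1) - 15)/(-7) - 11)**2 = ((5 - 15)*(-1/7) - 11)**2 = (-10*(-1/7) - 11)**2 = (10/7 - 11)**2 = (-67/7)**2 = 4489/49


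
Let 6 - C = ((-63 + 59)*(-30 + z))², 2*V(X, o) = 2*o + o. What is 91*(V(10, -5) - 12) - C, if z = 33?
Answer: -3273/2 ≈ -1636.5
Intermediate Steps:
V(X, o) = 3*o/2 (V(X, o) = (2*o + o)/2 = (3*o)/2 = 3*o/2)
C = -138 (C = 6 - ((-63 + 59)*(-30 + 33))² = 6 - (-4*3)² = 6 - 1*(-12)² = 6 - 1*144 = 6 - 144 = -138)
91*(V(10, -5) - 12) - C = 91*((3/2)*(-5) - 12) - 1*(-138) = 91*(-15/2 - 12) + 138 = 91*(-39/2) + 138 = -3549/2 + 138 = -3273/2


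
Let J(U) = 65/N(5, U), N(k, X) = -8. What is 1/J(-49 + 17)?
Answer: -8/65 ≈ -0.12308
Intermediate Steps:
J(U) = -65/8 (J(U) = 65/(-8) = 65*(-⅛) = -65/8)
1/J(-49 + 17) = 1/(-65/8) = -8/65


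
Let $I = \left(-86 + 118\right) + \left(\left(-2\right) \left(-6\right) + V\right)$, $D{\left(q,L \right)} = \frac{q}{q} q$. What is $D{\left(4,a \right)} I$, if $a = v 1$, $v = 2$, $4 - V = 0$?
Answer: $192$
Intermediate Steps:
$V = 4$ ($V = 4 - 0 = 4 + 0 = 4$)
$a = 2$ ($a = 2 \cdot 1 = 2$)
$D{\left(q,L \right)} = q$ ($D{\left(q,L \right)} = 1 q = q$)
$I = 48$ ($I = \left(-86 + 118\right) + \left(\left(-2\right) \left(-6\right) + 4\right) = 32 + \left(12 + 4\right) = 32 + 16 = 48$)
$D{\left(4,a \right)} I = 4 \cdot 48 = 192$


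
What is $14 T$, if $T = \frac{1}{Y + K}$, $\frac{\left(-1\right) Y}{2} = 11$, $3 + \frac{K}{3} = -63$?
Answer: $- \frac{7}{110} \approx -0.063636$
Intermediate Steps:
$K = -198$ ($K = -9 + 3 \left(-63\right) = -9 - 189 = -198$)
$Y = -22$ ($Y = \left(-2\right) 11 = -22$)
$T = - \frac{1}{220}$ ($T = \frac{1}{-22 - 198} = \frac{1}{-220} = - \frac{1}{220} \approx -0.0045455$)
$14 T = 14 \left(- \frac{1}{220}\right) = - \frac{7}{110}$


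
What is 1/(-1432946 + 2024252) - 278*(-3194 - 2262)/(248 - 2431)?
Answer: -896874016825/1290820998 ≈ -694.81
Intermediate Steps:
1/(-1432946 + 2024252) - 278*(-3194 - 2262)/(248 - 2431) = 1/591306 - (-1516768)/(-2183) = 1/591306 - (-1516768)*(-1)/2183 = 1/591306 - 278*5456/2183 = 1/591306 - 1516768/2183 = -896874016825/1290820998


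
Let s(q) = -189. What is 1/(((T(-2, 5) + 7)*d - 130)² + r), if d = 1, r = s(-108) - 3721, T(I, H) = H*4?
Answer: 1/6699 ≈ 0.00014928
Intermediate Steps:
T(I, H) = 4*H
r = -3910 (r = -189 - 3721 = -3910)
1/(((T(-2, 5) + 7)*d - 130)² + r) = 1/(((4*5 + 7)*1 - 130)² - 3910) = 1/(((20 + 7)*1 - 130)² - 3910) = 1/((27*1 - 130)² - 3910) = 1/((27 - 130)² - 3910) = 1/((-103)² - 3910) = 1/(10609 - 3910) = 1/6699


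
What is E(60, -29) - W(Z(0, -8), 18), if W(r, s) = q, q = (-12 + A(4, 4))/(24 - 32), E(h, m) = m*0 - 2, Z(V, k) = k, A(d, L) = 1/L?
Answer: -111/32 ≈ -3.4688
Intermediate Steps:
E(h, m) = -2 (E(h, m) = 0 - 2 = -2)
q = 47/32 (q = (-12 + 1/4)/(24 - 32) = (-12 + ¼)/(-8) = -47/4*(-⅛) = 47/32 ≈ 1.4688)
W(r, s) = 47/32
E(60, -29) - W(Z(0, -8), 18) = -2 - 1*47/32 = -2 - 47/32 = -111/32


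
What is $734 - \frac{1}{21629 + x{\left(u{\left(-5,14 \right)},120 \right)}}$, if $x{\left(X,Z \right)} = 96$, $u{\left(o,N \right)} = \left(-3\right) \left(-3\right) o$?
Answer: $\frac{15946149}{21725} \approx 734.0$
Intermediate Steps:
$u{\left(o,N \right)} = 9 o$
$734 - \frac{1}{21629 + x{\left(u{\left(-5,14 \right)},120 \right)}} = 734 - \frac{1}{21629 + 96} = 734 - \frac{1}{21725} = \frac{15946149}{21725}$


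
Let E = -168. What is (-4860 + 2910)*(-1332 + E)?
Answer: 2925000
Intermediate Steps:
(-4860 + 2910)*(-1332 + E) = (-4860 + 2910)*(-1332 - 168) = -1950*(-1500) = 2925000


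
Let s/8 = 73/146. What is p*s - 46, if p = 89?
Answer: 310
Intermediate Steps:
s = 4 (s = 8*(73/146) = 8*(73*(1/146)) = 8*(½) = 4)
p*s - 46 = 89*4 - 46 = 356 - 46 = 310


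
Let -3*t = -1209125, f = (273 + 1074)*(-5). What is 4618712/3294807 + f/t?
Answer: 1103605714313/796766702775 ≈ 1.3851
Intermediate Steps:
f = -6735 (f = 1347*(-5) = -6735)
t = 1209125/3 (t = -1/3*(-1209125) = 1209125/3 ≈ 4.0304e+5)
4618712/3294807 + f/t = 4618712/3294807 - 6735/1209125/3 = 4618712*(1/3294807) - 6735*3/1209125 = 4618712/3294807 - 4041/241825 = 1103605714313/796766702775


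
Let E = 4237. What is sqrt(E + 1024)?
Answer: sqrt(5261) ≈ 72.533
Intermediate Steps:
sqrt(E + 1024) = sqrt(4237 + 1024) = sqrt(5261)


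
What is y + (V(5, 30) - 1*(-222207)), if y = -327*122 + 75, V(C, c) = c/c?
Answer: 182389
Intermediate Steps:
V(C, c) = 1
y = -39819 (y = -39894 + 75 = -39819)
y + (V(5, 30) - 1*(-222207)) = -39819 + (1 - 1*(-222207)) = -39819 + (1 + 222207) = -39819 + 222208 = 182389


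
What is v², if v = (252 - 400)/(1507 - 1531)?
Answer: 1369/36 ≈ 38.028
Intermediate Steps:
v = 37/6 (v = -148/(-24) = -148*(-1/24) = 37/6 ≈ 6.1667)
v² = (37/6)² = 1369/36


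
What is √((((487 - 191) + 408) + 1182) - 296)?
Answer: √1590 ≈ 39.875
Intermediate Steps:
√((((487 - 191) + 408) + 1182) - 296) = √(((296 + 408) + 1182) - 296) = √((704 + 1182) - 296) = √(1886 - 296) = √1590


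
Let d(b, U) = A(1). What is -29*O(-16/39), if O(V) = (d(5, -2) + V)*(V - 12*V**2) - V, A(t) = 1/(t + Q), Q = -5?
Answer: -1155244/19773 ≈ -58.425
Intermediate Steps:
A(t) = 1/(-5 + t) (A(t) = 1/(t - 5) = 1/(-5 + t))
d(b, U) = -1/4 (d(b, U) = 1/(-5 + 1) = 1/(-4) = -1/4)
O(V) = -V + (-1/4 + V)*(V - 12*V**2) (O(V) = (-1/4 + V)*(V - 12*V**2) - V = -V + (-1/4 + V)*(V - 12*V**2))
-29*O(-16/39) = -29*(-16/39)*(-5 - 48*(-16/39)**2 + 16*(-16/39))/4 = -29*(-16*1/39)*(-5 - 48*(-16*1/39)**2 + 16*(-16*1/39))/4 = -29*(-16)*(-5 - 48*(-16/39)**2 + 16*(-16/39))/(4*39) = -29*(-16)*(-5 - 48*256/1521 - 256/39)/(4*39) = -29*(-16)*(-5 - 4096/507 - 256/39)/(4*39) = -29*(-16)*(-9959)/(4*39*507) = -29*39836/19773 = -1155244/19773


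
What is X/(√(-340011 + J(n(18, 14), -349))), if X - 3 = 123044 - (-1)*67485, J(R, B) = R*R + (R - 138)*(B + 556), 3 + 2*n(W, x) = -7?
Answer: -8284*I*√369587/16069 ≈ -313.41*I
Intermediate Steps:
n(W, x) = -5 (n(W, x) = -3/2 + (½)*(-7) = -3/2 - 7/2 = -5)
J(R, B) = R² + (-138 + R)*(556 + B)
X = 190532 (X = 3 + (123044 - (-1)*67485) = 3 + (123044 - 1*(-67485)) = 3 + (123044 + 67485) = 3 + 190529 = 190532)
X/(√(-340011 + J(n(18, 14), -349))) = 190532/(√(-340011 + (-76728 + (-5)² - 138*(-349) + 556*(-5) - 349*(-5)))) = 190532/(√(-340011 + (-76728 + 25 + 48162 - 2780 + 1745))) = 190532/(√(-340011 - 29576)) = 190532/(√(-369587)) = 190532/((I*√369587)) = 190532*(-I*√369587/369587) = -8284*I*√369587/16069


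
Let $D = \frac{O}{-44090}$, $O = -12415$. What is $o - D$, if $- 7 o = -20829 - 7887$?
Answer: $\frac{253200307}{61726} \approx 4102.0$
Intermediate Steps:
$o = \frac{28716}{7}$ ($o = - \frac{-20829 - 7887}{7} = \left(- \frac{1}{7}\right) \left(-28716\right) = \frac{28716}{7} \approx 4102.3$)
$D = \frac{2483}{8818}$ ($D = - \frac{12415}{-44090} = \left(-12415\right) \left(- \frac{1}{44090}\right) = \frac{2483}{8818} \approx 0.28158$)
$o - D = \frac{28716}{7} - \frac{2483}{8818} = \frac{253200307}{61726}$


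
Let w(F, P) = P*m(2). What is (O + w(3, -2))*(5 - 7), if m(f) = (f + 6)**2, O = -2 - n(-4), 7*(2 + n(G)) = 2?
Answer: 1796/7 ≈ 256.57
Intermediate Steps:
n(G) = -12/7 (n(G) = -2 + (1/7)*2 = -2 + 2/7 = -12/7)
O = -2/7 (O = -2 - 1*(-12/7) = -2 + 12/7 = -2/7 ≈ -0.28571)
m(f) = (6 + f)**2
w(F, P) = 64*P (w(F, P) = P*(6 + 2)**2 = P*8**2 = P*64 = 64*P)
(O + w(3, -2))*(5 - 7) = (-2/7 + 64*(-2))*(5 - 7) = (-2/7 - 128)*(-2) = -898/7*(-2) = 1796/7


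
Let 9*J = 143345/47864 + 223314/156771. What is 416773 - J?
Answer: 9381991552518839/22511061432 ≈ 4.1677e+5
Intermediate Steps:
J = 11053680097/22511061432 (J = (143345/47864 + 223314/156771)/9 = (143345*(1/47864) + 223314*(1/156771))/9 = (143345/47864 + 74438/52257)/9 = (⅑)*(11053680097/2501229048) = 11053680097/22511061432 ≈ 0.49103)
416773 - J = 416773 - 1*11053680097/22511061432 = 416773 - 11053680097/22511061432 = 9381991552518839/22511061432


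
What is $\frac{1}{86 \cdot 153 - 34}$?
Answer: $\frac{1}{13124} \approx 7.6196 \cdot 10^{-5}$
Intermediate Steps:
$\frac{1}{86 \cdot 153 - 34} = \frac{1}{13158 - 34} = \frac{1}{13124}$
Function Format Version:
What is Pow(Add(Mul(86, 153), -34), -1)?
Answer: Rational(1, 13124) ≈ 7.6196e-5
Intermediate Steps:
Pow(Add(Mul(86, 153), -34), -1) = Pow(Add(13158, -34), -1) = Pow(13124, -1) = Rational(1, 13124)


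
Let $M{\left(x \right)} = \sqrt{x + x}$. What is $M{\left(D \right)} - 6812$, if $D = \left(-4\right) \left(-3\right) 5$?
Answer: $-6812 + 2 \sqrt{30} \approx -6801.0$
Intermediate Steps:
$D = 60$ ($D = 12 \cdot 5 = 60$)
$M{\left(x \right)} = \sqrt{2} \sqrt{x}$ ($M{\left(x \right)} = \sqrt{2 x} = \sqrt{2} \sqrt{x}$)
$M{\left(D \right)} - 6812 = \sqrt{2} \sqrt{60} - 6812 = \sqrt{2} \cdot 2 \sqrt{15} - 6812 = 2 \sqrt{30} - 6812 = -6812 + 2 \sqrt{30}$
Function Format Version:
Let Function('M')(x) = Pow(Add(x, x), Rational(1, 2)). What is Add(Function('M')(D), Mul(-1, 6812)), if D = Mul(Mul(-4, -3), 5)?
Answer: Add(-6812, Mul(2, Pow(30, Rational(1, 2)))) ≈ -6801.0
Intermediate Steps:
D = 60 (D = Mul(12, 5) = 60)
Function('M')(x) = Mul(Pow(2, Rational(1, 2)), Pow(x, Rational(1, 2))) (Function('M')(x) = Pow(Mul(2, x), Rational(1, 2)) = Mul(Pow(2, Rational(1, 2)), Pow(x, Rational(1, 2))))
Add(Function('M')(D), Mul(-1, 6812)) = Add(Mul(Pow(2, Rational(1, 2)), Pow(60, Rational(1, 2))), Mul(-1, 6812)) = Add(Mul(Pow(2, Rational(1, 2)), Mul(2, Pow(15, Rational(1, 2)))), -6812) = Add(Mul(2, Pow(30, Rational(1, 2))), -6812) = Add(-6812, Mul(2, Pow(30, Rational(1, 2))))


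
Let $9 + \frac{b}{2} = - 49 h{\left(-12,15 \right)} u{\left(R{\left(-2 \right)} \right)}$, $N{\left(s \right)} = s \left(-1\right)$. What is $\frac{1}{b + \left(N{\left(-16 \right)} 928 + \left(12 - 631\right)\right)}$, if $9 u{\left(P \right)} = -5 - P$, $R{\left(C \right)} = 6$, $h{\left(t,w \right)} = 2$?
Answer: $\frac{9}{130055} \approx 6.9201 \cdot 10^{-5}$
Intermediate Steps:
$N{\left(s \right)} = - s$
$u{\left(P \right)} = - \frac{5}{9} - \frac{P}{9}$ ($u{\left(P \right)} = \frac{-5 - P}{9} = - \frac{5}{9} - \frac{P}{9}$)
$b = \frac{1994}{9}$ ($b = -18 + 2 \left(-49\right) 2 \left(- \frac{5}{9} - \frac{2}{3}\right) = -18 + 2 \left(- 98 \left(- \frac{5}{9} - \frac{2}{3}\right)\right) = -18 + 2 \left(\left(-98\right) \left(- \frac{11}{9}\right)\right) = -18 + 2 \cdot \frac{1078}{9} = -18 + \frac{2156}{9} = \frac{1994}{9} \approx 221.56$)
$\frac{1}{b + \left(N{\left(-16 \right)} 928 + \left(12 - 631\right)\right)} = \frac{1}{\frac{1994}{9} + \left(\left(-1\right) \left(-16\right) 928 + \left(12 - 631\right)\right)} = \frac{1}{\frac{1994}{9} + \left(16 \cdot 928 - 619\right)} = \frac{1}{\frac{1994}{9} + \left(14848 - 619\right)} = \frac{1}{\frac{1994}{9} + 14229} = \frac{1}{\frac{130055}{9}} = \frac{9}{130055}$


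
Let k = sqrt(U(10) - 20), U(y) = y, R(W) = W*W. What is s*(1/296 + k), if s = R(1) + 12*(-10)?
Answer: -119/296 - 119*I*sqrt(10) ≈ -0.40203 - 376.31*I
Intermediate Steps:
R(W) = W**2
s = -119 (s = 1**2 + 12*(-10) = 1 - 120 = -119)
k = I*sqrt(10) (k = sqrt(10 - 20) = sqrt(-10) = I*sqrt(10) ≈ 3.1623*I)
s*(1/296 + k) = -119*(1/296 + I*sqrt(10)) = -119/296 - 119*I*sqrt(10)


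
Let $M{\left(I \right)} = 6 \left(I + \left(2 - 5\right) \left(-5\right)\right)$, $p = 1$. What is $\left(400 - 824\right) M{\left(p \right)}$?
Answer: $-40704$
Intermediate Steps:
$M{\left(I \right)} = 90 + 6 I$ ($M{\left(I \right)} = 6 \left(I - -15\right) = 6 \left(I + 15\right) = 6 \left(15 + I\right) = 90 + 6 I$)
$\left(400 - 824\right) M{\left(p \right)} = \left(400 - 824\right) \left(90 + 6 \cdot 1\right) = \left(400 - 824\right) \left(90 + 6\right) = \left(-424\right) 96 = -40704$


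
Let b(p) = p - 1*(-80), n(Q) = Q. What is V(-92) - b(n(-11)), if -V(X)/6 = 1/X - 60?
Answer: 13389/46 ≈ 291.07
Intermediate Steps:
b(p) = 80 + p (b(p) = p + 80 = 80 + p)
V(X) = 360 - 6/X (V(X) = -6*(1/X - 60) = -6*(-60 + 1/X) = 360 - 6/X)
V(-92) - b(n(-11)) = (360 - 6/(-92)) - (80 - 11) = (360 - 6*(-1/92)) - 1*69 = (360 + 3/46) - 69 = 16563/46 - 69 = 13389/46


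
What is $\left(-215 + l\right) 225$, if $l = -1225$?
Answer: $-324000$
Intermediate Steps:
$\left(-215 + l\right) 225 = \left(-215 - 1225\right) 225 = \left(-1440\right) 225 = -324000$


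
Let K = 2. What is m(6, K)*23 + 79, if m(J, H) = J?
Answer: 217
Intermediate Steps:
m(6, K)*23 + 79 = 6*23 + 79 = 138 + 79 = 217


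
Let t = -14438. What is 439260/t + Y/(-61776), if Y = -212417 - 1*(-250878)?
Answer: -13845512839/445960944 ≈ -31.046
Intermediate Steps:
Y = 38461 (Y = -212417 + 250878 = 38461)
439260/t + Y/(-61776) = 439260/(-14438) + 38461/(-61776) = 439260*(-1/14438) + 38461*(-1/61776) = -219630/7219 - 38461/61776 = -13845512839/445960944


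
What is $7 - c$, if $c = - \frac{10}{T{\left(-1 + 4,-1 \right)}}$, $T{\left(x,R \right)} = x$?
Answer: $\frac{31}{3} \approx 10.333$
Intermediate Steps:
$c = - \frac{10}{3}$ ($c = - \frac{10}{-1 + 4} = - \frac{10}{3} \approx -3.3333$)
$7 - c = 7 - - \frac{10}{3} = 7 + \frac{10}{3} = \frac{31}{3}$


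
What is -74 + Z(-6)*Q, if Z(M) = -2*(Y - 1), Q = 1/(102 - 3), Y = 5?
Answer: -7334/99 ≈ -74.081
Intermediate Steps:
Q = 1/99 ≈ 0.010101
Z(M) = -8 (Z(M) = -2*(5 - 1) = -2*4 = -8)
-74 + Z(-6)*Q = -74 - 8*1/99 = -74 - 8/99 = -7334/99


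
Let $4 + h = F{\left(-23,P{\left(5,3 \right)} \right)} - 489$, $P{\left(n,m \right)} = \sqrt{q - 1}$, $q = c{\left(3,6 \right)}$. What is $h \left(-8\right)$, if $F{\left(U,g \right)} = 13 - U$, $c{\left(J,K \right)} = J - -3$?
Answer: $3656$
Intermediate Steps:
$c{\left(J,K \right)} = 3 + J$ ($c{\left(J,K \right)} = J + 3 = 3 + J$)
$q = 6$ ($q = 3 + 3 = 6$)
$P{\left(n,m \right)} = \sqrt{5}$ ($P{\left(n,m \right)} = \sqrt{6 - 1} = \sqrt{5}$)
$h = -457$ ($h = -4 + \left(\left(13 - -23\right) - 489\right) = -4 + \left(\left(13 + 23\right) - 489\right) = -4 + \left(36 - 489\right) = -4 - 453 = -457$)
$h \left(-8\right) = \left(-457\right) \left(-8\right) = 3656$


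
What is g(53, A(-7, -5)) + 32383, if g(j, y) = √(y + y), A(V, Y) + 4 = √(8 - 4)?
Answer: 32383 + 2*I ≈ 32383.0 + 2.0*I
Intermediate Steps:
A(V, Y) = -2 (A(V, Y) = -4 + √(8 - 4) = -4 + √4 = -4 + 2 = -2)
g(j, y) = √2*√y (g(j, y) = √(2*y) = √2*√y)
g(53, A(-7, -5)) + 32383 = √2*√(-2) + 32383 = √2*(I*√2) + 32383 = 2*I + 32383 = 32383 + 2*I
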